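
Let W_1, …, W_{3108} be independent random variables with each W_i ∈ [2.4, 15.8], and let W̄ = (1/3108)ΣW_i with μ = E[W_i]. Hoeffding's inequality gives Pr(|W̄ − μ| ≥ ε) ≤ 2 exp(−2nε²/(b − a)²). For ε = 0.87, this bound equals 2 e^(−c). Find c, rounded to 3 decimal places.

26.202

c = 2nε²/(b − a)² = 2·3108·0.87² / 13.4² = 26.2023.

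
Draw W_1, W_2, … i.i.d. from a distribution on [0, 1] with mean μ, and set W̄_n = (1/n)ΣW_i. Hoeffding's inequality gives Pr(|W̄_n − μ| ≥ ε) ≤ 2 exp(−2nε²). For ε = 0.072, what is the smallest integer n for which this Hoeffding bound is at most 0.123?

Require 2·exp(−2nε²) ≤ 0.123, i.e. 2nε² ≥ ln(2/0.123) = 2.788718.
So n ≥ 2.788718 / (2·0.072²) = 268.974.
The smallest integer n is 269.

269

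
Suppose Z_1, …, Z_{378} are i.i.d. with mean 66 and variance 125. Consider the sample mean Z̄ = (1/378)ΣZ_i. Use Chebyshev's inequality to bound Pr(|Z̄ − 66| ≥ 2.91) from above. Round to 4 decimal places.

0.0391

Var(Z̄) = Var(Z_i)/n = 125/378 = 0.33069.
Chebyshev: Pr(|Z̄ − 66| ≥ 2.91) ≤ Var(Z̄)/(2.91)² = 125/(378·2.91²) = 0.0391.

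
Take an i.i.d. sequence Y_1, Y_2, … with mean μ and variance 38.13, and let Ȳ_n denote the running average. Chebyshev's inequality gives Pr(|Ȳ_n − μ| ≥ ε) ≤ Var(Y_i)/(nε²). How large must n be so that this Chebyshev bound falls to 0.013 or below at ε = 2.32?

Require 38.13/(n·2.32²) ≤ 0.013, i.e. n ≥ 38.13/(0.013·2.32²) = 544.938.
The smallest integer n is 545.

545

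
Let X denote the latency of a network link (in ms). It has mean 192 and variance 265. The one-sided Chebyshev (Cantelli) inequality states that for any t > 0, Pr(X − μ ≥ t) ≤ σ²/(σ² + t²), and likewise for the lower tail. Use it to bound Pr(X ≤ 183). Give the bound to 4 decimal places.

Here σ² = 265 and t = 9, so σ² + t² = 346.
Cantelli's bound: 265/346 = 0.7659.

0.7659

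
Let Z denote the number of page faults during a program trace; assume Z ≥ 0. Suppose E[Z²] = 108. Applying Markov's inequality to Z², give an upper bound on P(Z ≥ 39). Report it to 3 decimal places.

Since Z ≥ 0, the event {Z ≥ 39} is the same as {Z² ≥ 1521}.
Markov's inequality applied to Z² gives P(Z² ≥ 1521) ≤ E[Z²]/1521 = 108/1521 = 0.0710.

0.071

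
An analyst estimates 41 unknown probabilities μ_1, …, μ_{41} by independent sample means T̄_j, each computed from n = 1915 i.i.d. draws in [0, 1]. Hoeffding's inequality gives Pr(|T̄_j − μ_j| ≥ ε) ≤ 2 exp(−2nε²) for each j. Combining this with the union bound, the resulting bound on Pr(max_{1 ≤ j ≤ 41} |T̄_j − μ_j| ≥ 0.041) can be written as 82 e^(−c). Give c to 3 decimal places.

6.438

Union bound over the 41 events: Pr(max_{1 ≤ j ≤ 41} |T̄_j − μ_j| ≥ 0.041) ≤ 41·2·exp(−2nε²) = 82 exp(−2·1915·0.041²).
So c = 2·1915·0.041² = 6.4382.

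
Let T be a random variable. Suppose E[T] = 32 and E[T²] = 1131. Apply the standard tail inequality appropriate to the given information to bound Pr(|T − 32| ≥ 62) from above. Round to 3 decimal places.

The first two moments determine the variance, so Chebyshev's inequality is the sharpest standard bound available.
Var(T) = E[T²] − (E[T])² = 1131 − 1024 = 107.
Chebyshev's inequality: Pr(|T − μ| ≥ t) ≤ Var(T)/t² = 107/3844 = 0.0278.

0.028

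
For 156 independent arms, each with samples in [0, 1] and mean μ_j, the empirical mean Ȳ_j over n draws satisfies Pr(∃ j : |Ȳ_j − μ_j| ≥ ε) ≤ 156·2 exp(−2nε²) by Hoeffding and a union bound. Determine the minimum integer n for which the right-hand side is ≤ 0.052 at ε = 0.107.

Need 2·156·exp(−2nε²) ≤ 0.052, i.e. exp(−2nε²) ≤ 0.052/312.
So 2nε² ≥ ln(312/0.052) = 8.699515.
Hence n ≥ 8.699515/(2·0.107²) = 379.925.
The smallest integer n is 380.

380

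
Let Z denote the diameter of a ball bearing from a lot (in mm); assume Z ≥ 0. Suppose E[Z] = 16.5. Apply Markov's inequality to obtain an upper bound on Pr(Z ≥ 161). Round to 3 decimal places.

0.102

Markov's inequality: for a non-negative random variable, Pr(Z ≥ a) ≤ E[Z]/a.
Here E[Z] = 16.5 and a = 161, so the bound is 16.5/161 = 0.1025.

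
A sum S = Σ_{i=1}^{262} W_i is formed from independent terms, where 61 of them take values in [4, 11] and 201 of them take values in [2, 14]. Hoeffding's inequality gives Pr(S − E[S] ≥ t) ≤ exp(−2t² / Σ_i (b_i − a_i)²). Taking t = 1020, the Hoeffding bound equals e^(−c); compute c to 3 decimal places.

65.161

Σ(b_i − a_i)² = 61·7² + 201·12² = 31933.
c = 2t² / 31933 = 2·1020² / 31933 = 65.1614.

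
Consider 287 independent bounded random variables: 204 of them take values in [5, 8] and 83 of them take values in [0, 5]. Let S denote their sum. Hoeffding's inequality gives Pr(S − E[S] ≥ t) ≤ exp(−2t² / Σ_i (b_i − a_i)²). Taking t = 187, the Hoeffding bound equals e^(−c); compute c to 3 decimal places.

Σ(b_i − a_i)² = 204·3² + 83·5² = 3911.
c = 2t² / 3911 = 2·187² / 3911 = 17.8824.

17.882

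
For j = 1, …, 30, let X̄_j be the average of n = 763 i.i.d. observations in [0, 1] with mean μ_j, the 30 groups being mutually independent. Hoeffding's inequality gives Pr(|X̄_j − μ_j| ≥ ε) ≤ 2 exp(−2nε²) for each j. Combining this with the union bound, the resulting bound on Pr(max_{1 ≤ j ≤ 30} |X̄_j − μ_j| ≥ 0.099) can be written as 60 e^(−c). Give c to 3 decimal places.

14.956

Union bound over the 30 events: Pr(max_{1 ≤ j ≤ 30} |X̄_j − μ_j| ≥ 0.099) ≤ 30·2·exp(−2nε²) = 60 exp(−2·763·0.099²).
So c = 2·763·0.099² = 14.9563.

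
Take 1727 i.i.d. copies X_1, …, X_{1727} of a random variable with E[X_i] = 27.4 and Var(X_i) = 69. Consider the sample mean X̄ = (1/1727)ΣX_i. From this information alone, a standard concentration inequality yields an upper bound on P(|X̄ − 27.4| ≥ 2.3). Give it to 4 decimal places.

0.0076

With mean and variance of each term known, Chebyshev's inequality bounds the deviation of the sum (or sample mean).
Var(X̄) = Var(X_i)/n = 69/1727 = 0.039954.
Chebyshev: P(|X̄ − 27.4| ≥ 2.3) ≤ Var(X̄)/(2.3)² = 69/(1727·2.3²) = 0.0076.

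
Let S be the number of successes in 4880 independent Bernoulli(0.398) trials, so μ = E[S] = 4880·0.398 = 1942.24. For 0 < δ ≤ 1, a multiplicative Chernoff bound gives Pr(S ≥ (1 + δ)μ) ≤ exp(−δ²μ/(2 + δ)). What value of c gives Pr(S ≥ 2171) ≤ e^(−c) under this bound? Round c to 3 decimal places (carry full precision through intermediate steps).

Write 2171 = (1 + δ)μ, so δ = 2171/1942.24 − 1 = 0.1177815…
Then the exponent is δ²μ/(2 + δ) = (2171 − μ)² / (μ·(2 + δ)) = 12.722607.

12.723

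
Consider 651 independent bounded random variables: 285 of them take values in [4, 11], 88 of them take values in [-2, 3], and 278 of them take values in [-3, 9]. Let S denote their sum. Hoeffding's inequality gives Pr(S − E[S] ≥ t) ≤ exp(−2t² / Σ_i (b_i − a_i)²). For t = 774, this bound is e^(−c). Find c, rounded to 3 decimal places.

21.321

Σ(b_i − a_i)² = 285·7² + 88·5² + 278·12² = 56197.
c = 2t² / 56197 = 2·774² / 56197 = 21.3206.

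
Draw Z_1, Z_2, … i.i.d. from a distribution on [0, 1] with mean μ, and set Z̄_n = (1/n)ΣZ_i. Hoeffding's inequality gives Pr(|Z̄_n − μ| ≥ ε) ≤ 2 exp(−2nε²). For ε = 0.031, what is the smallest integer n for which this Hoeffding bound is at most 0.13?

1423

Require 2·exp(−2nε²) ≤ 0.13, i.e. 2nε² ≥ ln(2/0.13) = 2.733368.
So n ≥ 2.733368 / (2·0.031²) = 1422.148.
The smallest integer n is 1423.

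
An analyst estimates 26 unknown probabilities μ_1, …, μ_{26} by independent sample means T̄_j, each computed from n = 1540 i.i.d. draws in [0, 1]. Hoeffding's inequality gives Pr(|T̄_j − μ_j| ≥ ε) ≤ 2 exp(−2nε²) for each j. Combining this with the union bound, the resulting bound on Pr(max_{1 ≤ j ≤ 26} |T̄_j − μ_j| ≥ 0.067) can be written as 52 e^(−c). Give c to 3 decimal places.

13.826

Union bound over the 26 events: Pr(max_{1 ≤ j ≤ 26} |T̄_j − μ_j| ≥ 0.067) ≤ 26·2·exp(−2nε²) = 52 exp(−2·1540·0.067²).
So c = 2·1540·0.067² = 13.8261.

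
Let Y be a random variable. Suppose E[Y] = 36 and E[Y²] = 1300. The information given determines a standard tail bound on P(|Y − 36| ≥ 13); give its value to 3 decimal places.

0.024

The first two moments determine the variance, so Chebyshev's inequality is the sharpest standard bound available.
Var(Y) = E[Y²] − (E[Y])² = 1300 − 1296 = 4.
Chebyshev's inequality: P(|Y − μ| ≥ t) ≤ Var(Y)/t² = 4/169 = 0.0237.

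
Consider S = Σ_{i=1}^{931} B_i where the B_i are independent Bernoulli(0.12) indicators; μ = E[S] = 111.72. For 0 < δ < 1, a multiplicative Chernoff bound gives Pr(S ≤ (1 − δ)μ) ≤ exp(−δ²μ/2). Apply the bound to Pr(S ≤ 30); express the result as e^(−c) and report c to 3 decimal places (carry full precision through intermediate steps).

29.888

Write 30 = (1 − δ)μ, so δ = 1 − 30/111.72 = 0.7314715…
Then the exponent is δ²μ/2 = (μ − 30)²/(2μ) = 29.887927.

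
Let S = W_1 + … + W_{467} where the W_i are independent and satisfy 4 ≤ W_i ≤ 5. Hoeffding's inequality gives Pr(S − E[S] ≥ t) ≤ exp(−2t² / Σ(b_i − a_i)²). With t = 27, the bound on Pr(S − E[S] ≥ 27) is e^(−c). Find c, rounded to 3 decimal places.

Σ(b_i − a_i)² = 467·(1)² = 467.
c = 2t²/467 = 2·27²/467 = 3.1221.

3.122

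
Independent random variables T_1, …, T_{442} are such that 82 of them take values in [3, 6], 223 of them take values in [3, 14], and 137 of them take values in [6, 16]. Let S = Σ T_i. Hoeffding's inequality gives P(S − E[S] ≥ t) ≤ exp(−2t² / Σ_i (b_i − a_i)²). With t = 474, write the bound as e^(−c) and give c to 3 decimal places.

Σ(b_i − a_i)² = 82·3² + 223·11² + 137·10² = 41421.
c = 2t² / 41421 = 2·474² / 41421 = 10.8484.

10.848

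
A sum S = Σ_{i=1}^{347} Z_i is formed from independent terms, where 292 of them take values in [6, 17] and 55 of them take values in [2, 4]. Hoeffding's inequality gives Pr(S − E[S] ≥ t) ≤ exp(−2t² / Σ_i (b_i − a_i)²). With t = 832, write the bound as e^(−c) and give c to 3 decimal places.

38.941

Σ(b_i − a_i)² = 292·11² + 55·2² = 35552.
c = 2t² / 35552 = 2·832² / 35552 = 38.9415.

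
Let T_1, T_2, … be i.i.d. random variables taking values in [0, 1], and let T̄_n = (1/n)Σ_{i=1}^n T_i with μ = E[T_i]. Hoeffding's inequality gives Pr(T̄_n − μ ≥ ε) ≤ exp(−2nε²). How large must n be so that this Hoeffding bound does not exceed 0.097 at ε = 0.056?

Require exp(−2nε²) ≤ 0.097, i.e. 2nε² ≥ ln(1/0.097) = 2.333044.
So n ≥ 2.333044 / (2·0.056²) = 371.978.
The smallest integer n is 372.

372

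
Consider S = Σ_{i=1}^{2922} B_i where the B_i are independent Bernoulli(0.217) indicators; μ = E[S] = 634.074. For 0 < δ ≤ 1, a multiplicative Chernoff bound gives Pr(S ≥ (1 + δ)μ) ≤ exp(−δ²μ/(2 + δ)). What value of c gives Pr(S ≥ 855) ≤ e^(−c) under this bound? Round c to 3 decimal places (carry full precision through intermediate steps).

32.778

Write 855 = (1 + δ)μ, so δ = 855/634.074 − 1 = 0.3484231…
Then the exponent is δ²μ/(2 + δ) = (855 − μ)² / (μ·(2 + δ)) = 32.777617.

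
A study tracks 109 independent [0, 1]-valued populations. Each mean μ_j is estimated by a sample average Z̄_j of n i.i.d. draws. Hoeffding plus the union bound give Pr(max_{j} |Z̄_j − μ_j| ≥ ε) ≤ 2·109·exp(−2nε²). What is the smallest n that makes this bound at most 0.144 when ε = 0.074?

669

Need 2·109·exp(−2nε²) ≤ 0.144, i.e. exp(−2nε²) ≤ 0.144/218.
So 2nε² ≥ ln(218/0.144) = 7.322437.
Hence n ≥ 7.322437/(2·0.074²) = 668.594.
The smallest integer n is 669.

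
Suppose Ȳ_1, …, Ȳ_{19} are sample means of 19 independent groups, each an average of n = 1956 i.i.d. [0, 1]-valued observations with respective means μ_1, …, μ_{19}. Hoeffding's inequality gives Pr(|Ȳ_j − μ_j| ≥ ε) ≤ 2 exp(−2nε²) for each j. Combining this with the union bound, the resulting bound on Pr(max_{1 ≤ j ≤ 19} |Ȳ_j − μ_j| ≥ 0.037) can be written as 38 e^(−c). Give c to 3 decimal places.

Union bound over the 19 events: Pr(max_{1 ≤ j ≤ 19} |Ȳ_j − μ_j| ≥ 0.037) ≤ 19·2·exp(−2nε²) = 38 exp(−2·1956·0.037²).
So c = 2·1956·0.037² = 5.3555.

5.356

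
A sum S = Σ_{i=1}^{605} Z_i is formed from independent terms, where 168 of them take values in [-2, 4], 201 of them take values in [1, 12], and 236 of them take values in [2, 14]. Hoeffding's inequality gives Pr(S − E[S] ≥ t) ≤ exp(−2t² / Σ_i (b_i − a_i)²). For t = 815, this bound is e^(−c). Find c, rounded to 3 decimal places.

Σ(b_i − a_i)² = 168·6² + 201·11² + 236·12² = 64353.
c = 2t² / 64353 = 2·815² / 64353 = 20.6432.

20.643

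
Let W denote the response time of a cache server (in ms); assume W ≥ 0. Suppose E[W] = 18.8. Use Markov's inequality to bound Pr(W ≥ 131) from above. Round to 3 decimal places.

0.144

Markov's inequality: for a non-negative random variable, Pr(W ≥ a) ≤ E[W]/a.
Here E[W] = 18.8 and a = 131, so the bound is 18.8/131 = 0.1435.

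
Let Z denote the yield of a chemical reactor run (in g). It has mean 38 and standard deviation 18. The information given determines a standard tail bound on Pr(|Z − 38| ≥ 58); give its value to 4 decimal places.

0.0963

Mean and variance are known, so Chebyshev's inequality applies.
Chebyshev: Pr(|Z − μ| ≥ t) ≤ Var(Z)/t².
Var(Z) = σ² = 18² = 324.
Bound = 324 / 3364 = 0.0963.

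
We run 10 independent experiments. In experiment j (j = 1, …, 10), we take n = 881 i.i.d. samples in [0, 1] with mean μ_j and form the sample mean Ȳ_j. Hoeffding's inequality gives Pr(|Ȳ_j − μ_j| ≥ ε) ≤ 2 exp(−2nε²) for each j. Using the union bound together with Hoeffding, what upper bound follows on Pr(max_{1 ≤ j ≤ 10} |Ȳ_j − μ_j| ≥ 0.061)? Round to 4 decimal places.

0.0284

Per-experiment Hoeffding bound: 2·exp(−2·881·0.061²) = 2·exp(−6.55640) = 0.002842.
Union bound over 10 events: 10·0.002842 = 0.02842.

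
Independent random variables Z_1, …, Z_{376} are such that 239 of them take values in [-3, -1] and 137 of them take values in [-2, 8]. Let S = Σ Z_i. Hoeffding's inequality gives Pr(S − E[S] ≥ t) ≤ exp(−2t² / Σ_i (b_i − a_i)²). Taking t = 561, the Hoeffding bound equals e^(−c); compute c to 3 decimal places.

42.948

Σ(b_i − a_i)² = 239·2² + 137·10² = 14656.
c = 2t² / 14656 = 2·561² / 14656 = 42.9477.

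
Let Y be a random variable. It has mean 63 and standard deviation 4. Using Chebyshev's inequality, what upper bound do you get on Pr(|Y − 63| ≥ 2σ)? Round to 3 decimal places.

0.250

Chebyshev: Pr(|Y − μ| ≥ t) ≤ Var(Y)/t².
Var(Y) = σ² = 4² = 16.
t = 2·4 = 8.
Bound = 16 / 64 = 0.2500.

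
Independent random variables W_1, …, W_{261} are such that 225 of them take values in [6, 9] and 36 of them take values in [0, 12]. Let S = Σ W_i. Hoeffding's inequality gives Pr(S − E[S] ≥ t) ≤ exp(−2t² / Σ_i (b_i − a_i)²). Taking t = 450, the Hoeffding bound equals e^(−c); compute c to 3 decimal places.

56.180

Σ(b_i − a_i)² = 225·3² + 36·12² = 7209.
c = 2t² / 7209 = 2·450² / 7209 = 56.1798.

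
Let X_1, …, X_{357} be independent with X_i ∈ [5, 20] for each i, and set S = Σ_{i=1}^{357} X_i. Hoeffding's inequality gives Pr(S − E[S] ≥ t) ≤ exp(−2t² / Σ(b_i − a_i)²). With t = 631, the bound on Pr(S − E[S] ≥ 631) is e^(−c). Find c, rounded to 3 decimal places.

9.914

Σ(b_i − a_i)² = 357·(15)² = 80325.
c = 2t²/80325 = 2·631²/80325 = 9.9138.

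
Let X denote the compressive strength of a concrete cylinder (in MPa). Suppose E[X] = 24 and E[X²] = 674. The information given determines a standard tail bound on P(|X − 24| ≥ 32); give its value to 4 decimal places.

The first two moments determine the variance, so Chebyshev's inequality is the sharpest standard bound available.
Var(X) = E[X²] − (E[X])² = 674 − 576 = 98.
Chebyshev's inequality: P(|X − μ| ≥ t) ≤ Var(X)/t² = 98/1024 = 0.0957.

0.0957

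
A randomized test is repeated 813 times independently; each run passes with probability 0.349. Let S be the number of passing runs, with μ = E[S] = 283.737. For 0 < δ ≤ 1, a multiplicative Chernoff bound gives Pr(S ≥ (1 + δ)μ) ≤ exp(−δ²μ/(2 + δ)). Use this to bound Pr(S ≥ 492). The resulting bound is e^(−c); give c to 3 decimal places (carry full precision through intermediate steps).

Write 492 = (1 + δ)μ, so δ = 492/283.737 − 1 = 0.7340001…
Then the exponent is δ²μ/(2 + δ) = (492 − μ)² / (μ·(2 + δ)) = 55.912606.

55.913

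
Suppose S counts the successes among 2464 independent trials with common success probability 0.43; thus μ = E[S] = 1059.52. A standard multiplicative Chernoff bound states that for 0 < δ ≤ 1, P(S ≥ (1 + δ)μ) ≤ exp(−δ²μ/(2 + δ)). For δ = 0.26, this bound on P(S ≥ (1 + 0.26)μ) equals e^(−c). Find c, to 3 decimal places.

c = δ²μ/(2 + δ) = 0.26²·1059.52/(2 + 0.26) = 31.6918.

31.692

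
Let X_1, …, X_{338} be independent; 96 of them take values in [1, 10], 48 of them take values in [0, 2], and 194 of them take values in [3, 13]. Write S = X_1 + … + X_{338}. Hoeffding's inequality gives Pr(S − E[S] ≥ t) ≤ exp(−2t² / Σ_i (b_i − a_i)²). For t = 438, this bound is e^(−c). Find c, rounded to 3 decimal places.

Σ(b_i − a_i)² = 96·9² + 48·2² + 194·10² = 27368.
c = 2t² / 27368 = 2·438² / 27368 = 14.0196.

14.020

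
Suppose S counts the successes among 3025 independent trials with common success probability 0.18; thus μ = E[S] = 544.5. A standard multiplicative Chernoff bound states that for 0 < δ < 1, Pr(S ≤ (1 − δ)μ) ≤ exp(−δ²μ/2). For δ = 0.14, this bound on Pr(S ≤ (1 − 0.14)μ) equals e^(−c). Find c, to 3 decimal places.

5.336

c = δ²μ/2 = 0.14²·544.5/2 = 5.3361.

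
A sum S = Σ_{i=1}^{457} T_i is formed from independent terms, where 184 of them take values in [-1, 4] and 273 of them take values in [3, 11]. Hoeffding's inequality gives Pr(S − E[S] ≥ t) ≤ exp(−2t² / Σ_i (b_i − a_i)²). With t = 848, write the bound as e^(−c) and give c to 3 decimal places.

65.160

Σ(b_i − a_i)² = 184·5² + 273·8² = 22072.
c = 2t² / 22072 = 2·848² / 22072 = 65.1598.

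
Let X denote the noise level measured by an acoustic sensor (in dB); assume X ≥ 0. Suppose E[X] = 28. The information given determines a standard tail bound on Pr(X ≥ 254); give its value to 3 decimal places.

Only the mean of a non-negative variable is known, so Markov's inequality is the applicable tail bound.
Markov's inequality: for a non-negative random variable, Pr(X ≥ a) ≤ E[X]/a.
Here E[X] = 28 and a = 254, so the bound is 28/254 = 0.1102.

0.110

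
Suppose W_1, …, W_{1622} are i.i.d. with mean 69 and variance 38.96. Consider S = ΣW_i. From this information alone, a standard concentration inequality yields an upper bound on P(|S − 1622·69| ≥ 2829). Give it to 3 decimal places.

With mean and variance of each term known, Chebyshev's inequality bounds the deviation of the sum (or sample mean).
Var(S) = n·Var(W_i) = 1622·38.96 = 63193.12.
Chebyshev: P(|S − 1622·69| ≥ 2829) ≤ Var(S)/2829² = 63193.12/8003241 = 0.0079.

0.008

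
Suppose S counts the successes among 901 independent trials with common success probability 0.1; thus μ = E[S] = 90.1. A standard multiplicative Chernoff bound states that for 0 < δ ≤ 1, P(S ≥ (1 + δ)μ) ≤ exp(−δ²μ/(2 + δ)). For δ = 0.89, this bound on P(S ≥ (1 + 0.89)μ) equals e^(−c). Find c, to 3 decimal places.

c = δ²μ/(2 + δ) = 0.89²·90.1/(2 + 0.89) = 24.6949.

24.695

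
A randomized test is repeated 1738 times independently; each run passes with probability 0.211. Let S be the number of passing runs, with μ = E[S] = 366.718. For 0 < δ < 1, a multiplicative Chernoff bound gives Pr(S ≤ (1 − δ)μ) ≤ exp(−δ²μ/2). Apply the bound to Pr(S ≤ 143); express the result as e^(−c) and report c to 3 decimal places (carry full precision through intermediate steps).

Write 143 = (1 − δ)μ, so δ = 1 − 143/366.718 = 0.6100546…
Then the exponent is δ²μ/2 = (μ − 143)²/(2μ) = 68.240097.

68.240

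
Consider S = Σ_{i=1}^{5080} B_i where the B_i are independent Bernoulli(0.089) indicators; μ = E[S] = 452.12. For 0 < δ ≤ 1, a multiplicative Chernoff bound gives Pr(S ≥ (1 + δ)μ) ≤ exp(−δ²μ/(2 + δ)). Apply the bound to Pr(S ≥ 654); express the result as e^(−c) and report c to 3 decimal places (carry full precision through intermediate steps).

Write 654 = (1 + δ)μ, so δ = 654/452.12 − 1 = 0.4465186…
Then the exponent is δ²μ/(2 + δ) = (654 − μ)² / (μ·(2 + δ)) = 36.845491.

36.845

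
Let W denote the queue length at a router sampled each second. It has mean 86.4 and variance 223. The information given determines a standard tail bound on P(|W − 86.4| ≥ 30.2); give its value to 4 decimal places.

0.2445

Mean and variance are known, so Chebyshev's inequality applies.
Chebyshev: P(|W − μ| ≥ t) ≤ Var(W)/t².
Bound = 223 / 912.04 = 0.2445.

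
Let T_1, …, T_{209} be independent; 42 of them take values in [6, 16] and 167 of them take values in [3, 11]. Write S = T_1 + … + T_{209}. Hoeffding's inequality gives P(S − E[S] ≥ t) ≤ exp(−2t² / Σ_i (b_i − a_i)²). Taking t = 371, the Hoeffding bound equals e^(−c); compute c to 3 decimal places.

18.490

Σ(b_i − a_i)² = 42·10² + 167·8² = 14888.
c = 2t² / 14888 = 2·371² / 14888 = 18.4902.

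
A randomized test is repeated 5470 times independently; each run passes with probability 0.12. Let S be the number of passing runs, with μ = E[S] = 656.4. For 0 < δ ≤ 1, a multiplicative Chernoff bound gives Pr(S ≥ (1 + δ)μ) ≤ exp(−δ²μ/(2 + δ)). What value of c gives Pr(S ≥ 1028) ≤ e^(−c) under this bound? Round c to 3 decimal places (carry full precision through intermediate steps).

Write 1028 = (1 + δ)μ, so δ = 1028/656.4 − 1 = 0.5661182…
Then the exponent is δ²μ/(2 + δ) = (1028 − μ)² / (μ·(2 + δ)) = 81.979672.

81.980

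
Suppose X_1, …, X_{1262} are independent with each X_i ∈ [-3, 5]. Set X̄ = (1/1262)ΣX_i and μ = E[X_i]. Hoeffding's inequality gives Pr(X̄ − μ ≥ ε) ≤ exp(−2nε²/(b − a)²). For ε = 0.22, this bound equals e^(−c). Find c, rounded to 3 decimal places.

c = 2nε²/(b − a)² = 2·1262·0.22² / 8² = 1.9088.

1.909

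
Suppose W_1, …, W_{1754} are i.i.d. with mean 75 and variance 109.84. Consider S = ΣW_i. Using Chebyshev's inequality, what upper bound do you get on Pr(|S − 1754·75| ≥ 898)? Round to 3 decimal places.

0.239

Var(S) = n·Var(W_i) = 1754·109.84 = 192659.36.
Chebyshev: Pr(|S − 1754·75| ≥ 898) ≤ Var(S)/898² = 192659.36/806404 = 0.2389.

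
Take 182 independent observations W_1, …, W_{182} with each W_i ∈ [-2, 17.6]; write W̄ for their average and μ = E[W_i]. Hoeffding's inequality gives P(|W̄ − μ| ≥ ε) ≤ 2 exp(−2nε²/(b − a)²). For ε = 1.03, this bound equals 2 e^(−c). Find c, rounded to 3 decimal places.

1.005

c = 2nε²/(b − a)² = 2·182·1.03² / 19.6² = 1.0052.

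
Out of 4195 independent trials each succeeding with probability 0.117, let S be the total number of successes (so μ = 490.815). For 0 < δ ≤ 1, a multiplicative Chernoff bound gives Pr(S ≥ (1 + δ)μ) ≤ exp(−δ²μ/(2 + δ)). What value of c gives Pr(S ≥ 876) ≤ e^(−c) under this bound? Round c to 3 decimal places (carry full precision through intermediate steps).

108.550

Write 876 = (1 + δ)μ, so δ = 876/490.815 − 1 = 0.7847865…
Then the exponent is δ²μ/(2 + δ) = (876 − μ)² / (μ·(2 + δ)) = 108.549792.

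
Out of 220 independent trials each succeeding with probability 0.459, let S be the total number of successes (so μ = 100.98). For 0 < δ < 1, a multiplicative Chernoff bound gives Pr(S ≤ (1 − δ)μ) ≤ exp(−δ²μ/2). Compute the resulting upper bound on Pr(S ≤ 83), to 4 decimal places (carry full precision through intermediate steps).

0.2018

Write 83 = (1 − δ)μ, so δ = 1 − 83/100.98 = 0.1780551…
Then the exponent is δ²μ/2 = (μ − 83)²/(2μ) = 1.600715.
Bound = exp(−1.600715) = 0.20175.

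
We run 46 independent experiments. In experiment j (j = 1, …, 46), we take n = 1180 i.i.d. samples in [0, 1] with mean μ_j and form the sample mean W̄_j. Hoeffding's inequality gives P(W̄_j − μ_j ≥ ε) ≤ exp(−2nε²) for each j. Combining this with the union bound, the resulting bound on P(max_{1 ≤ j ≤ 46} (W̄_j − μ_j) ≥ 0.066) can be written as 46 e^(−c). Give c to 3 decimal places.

10.280

Union bound over the 46 events: P(max_{1 ≤ j ≤ 46} (W̄_j − μ_j) ≥ 0.066) ≤ 46·exp(−2nε²) = 46 exp(−2·1180·0.066²).
So c = 2·1180·0.066² = 10.2802.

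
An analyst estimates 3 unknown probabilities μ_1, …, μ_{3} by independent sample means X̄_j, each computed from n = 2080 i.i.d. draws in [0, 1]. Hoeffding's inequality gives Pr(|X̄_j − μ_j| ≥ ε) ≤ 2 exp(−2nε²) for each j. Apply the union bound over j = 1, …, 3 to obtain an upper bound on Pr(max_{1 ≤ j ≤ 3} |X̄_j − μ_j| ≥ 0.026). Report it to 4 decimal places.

0.3605

Per-experiment Hoeffding bound: 2·exp(−2·2080·0.026²) = 2·exp(−2.81216) = 0.12015.
Union bound over 3 events: 3·0.12015 = 0.36045.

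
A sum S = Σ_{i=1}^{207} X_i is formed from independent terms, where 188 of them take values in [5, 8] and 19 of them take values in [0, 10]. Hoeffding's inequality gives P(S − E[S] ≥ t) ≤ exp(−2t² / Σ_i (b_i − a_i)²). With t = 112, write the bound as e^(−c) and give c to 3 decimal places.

6.984

Σ(b_i − a_i)² = 188·3² + 19·10² = 3592.
c = 2t² / 3592 = 2·112² / 3592 = 6.9844.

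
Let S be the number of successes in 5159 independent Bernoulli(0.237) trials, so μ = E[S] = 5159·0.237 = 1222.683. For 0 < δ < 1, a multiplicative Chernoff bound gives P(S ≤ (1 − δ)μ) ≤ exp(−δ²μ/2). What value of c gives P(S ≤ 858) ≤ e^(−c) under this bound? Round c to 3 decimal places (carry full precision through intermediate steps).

Write 858 = (1 − δ)μ, so δ = 1 − 858/1222.683 = 0.2982646…
Then the exponent is δ²μ/2 = (μ − 858)²/(2μ) = 54.386006.

54.386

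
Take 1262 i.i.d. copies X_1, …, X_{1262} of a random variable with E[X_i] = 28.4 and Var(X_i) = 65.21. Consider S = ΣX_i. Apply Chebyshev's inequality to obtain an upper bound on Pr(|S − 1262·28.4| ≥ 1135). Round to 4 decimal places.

Var(S) = n·Var(X_i) = 1262·65.21 = 82295.02.
Chebyshev: Pr(|S − 1262·28.4| ≥ 1135) ≤ Var(S)/1135² = 82295.02/1288225 = 0.0639.

0.0639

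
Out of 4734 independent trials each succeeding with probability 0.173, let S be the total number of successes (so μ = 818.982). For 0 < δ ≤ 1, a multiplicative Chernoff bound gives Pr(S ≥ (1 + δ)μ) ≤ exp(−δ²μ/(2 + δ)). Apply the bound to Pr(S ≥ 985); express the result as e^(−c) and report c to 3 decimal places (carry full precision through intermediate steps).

Write 985 = (1 + δ)μ, so δ = 985/818.982 − 1 = 0.2027126…
Then the exponent is δ²μ/(2 + δ) = (985 − μ)² / (μ·(2 + δ)) = 15.278410.

15.278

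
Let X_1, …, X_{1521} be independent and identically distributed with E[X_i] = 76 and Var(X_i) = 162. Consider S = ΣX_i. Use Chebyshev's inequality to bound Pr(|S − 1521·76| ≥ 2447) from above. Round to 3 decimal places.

0.041

Var(S) = n·Var(X_i) = 1521·162 = 246402.
Chebyshev: Pr(|S − 1521·76| ≥ 2447) ≤ Var(S)/2447² = 246402/5987809 = 0.0412.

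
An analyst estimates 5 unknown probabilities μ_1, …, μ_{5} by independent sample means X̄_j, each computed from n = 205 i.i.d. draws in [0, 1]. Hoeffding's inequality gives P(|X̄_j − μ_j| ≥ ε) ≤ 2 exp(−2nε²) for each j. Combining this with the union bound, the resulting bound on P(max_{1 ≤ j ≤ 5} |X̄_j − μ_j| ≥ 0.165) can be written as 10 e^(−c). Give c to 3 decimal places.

11.162

Union bound over the 5 events: P(max_{1 ≤ j ≤ 5} |X̄_j − μ_j| ≥ 0.165) ≤ 5·2·exp(−2nε²) = 10 exp(−2·205·0.165²).
So c = 2·205·0.165² = 11.1623.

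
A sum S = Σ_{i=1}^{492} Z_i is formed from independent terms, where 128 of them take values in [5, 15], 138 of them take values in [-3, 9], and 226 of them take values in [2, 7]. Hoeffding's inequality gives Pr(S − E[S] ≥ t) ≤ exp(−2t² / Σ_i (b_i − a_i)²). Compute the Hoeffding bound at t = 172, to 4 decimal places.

0.2135

Σ(b_i − a_i)² = 128·10² + 138·12² + 226·5² = 38322.
Exponent = 2·172² / 38322 = 1.54397.
Bound = exp(−1.54397) = 0.21353.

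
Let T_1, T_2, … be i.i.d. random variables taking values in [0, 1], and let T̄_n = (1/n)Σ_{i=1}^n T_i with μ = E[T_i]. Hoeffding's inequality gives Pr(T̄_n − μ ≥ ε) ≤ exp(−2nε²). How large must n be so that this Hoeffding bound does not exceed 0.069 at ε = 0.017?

Require exp(−2nε²) ≤ 0.069, i.e. 2nε² ≥ ln(1/0.069) = 2.673649.
So n ≥ 2.673649 / (2·0.017²) = 4625.690.
The smallest integer n is 4626.

4626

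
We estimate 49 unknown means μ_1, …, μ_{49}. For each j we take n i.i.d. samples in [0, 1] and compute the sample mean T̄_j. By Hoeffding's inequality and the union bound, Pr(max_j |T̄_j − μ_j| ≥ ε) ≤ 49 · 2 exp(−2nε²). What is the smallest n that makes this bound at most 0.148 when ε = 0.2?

82

Need 2·49·exp(−2nε²) ≤ 0.148, i.e. exp(−2nε²) ≤ 0.148/98.
So 2nε² ≥ ln(98/0.148) = 6.495510.
Hence n ≥ 6.495510/(2·0.2²) = 81.194.
The smallest integer n is 82.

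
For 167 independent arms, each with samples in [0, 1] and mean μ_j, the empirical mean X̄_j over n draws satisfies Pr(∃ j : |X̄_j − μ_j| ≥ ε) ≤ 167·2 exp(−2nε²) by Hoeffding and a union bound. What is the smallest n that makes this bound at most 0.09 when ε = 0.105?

373

Need 2·167·exp(−2nε²) ≤ 0.09, i.e. exp(−2nε²) ≤ 0.09/334.
So 2nε² ≥ ln(334/0.09) = 8.219087.
Hence n ≥ 8.219087/(2·0.105²) = 372.748.
The smallest integer n is 373.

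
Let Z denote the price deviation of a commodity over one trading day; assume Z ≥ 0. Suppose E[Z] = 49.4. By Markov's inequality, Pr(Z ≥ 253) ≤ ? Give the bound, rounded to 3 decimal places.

Markov's inequality: for a non-negative random variable, Pr(Z ≥ a) ≤ E[Z]/a.
Here E[Z] = 49.4 and a = 253, so the bound is 49.4/253 = 0.1953.

0.195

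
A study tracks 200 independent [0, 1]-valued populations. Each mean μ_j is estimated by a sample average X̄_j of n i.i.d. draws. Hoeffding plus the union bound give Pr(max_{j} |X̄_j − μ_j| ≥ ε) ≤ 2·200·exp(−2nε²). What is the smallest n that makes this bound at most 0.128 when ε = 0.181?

Need 2·200·exp(−2nε²) ≤ 0.128, i.e. exp(−2nε²) ≤ 0.128/400.
So 2nε² ≥ ln(400/0.128) = 8.047190.
Hence n ≥ 8.047190/(2·0.181²) = 122.817.
The smallest integer n is 123.

123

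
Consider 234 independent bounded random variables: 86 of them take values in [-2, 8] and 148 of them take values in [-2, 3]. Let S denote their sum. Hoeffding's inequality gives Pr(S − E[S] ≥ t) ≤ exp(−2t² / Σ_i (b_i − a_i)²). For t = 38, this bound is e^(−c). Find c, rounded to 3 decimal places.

0.235

Σ(b_i − a_i)² = 86·10² + 148·5² = 12300.
c = 2t² / 12300 = 2·38² / 12300 = 0.2348.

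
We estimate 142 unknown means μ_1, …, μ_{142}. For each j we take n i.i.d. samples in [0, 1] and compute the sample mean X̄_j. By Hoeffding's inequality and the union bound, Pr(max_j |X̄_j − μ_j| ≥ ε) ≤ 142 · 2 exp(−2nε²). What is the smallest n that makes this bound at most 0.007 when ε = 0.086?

Need 2·142·exp(−2nε²) ≤ 0.007, i.e. exp(−2nε²) ≤ 0.007/284.
So 2nε² ≥ ln(284/0.007) = 10.610819.
Hence n ≥ 10.610819/(2·0.086²) = 717.335.
The smallest integer n is 718.

718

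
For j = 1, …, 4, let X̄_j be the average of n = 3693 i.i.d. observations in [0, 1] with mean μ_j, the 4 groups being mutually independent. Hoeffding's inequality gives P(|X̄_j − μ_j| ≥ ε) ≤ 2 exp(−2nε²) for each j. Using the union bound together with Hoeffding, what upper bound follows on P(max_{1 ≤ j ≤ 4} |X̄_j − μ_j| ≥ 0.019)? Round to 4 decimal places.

Per-experiment Hoeffding bound: 2·exp(−2·3693·0.019²) = 2·exp(−2.66635) = 0.13901.
Union bound over 4 events: 4·0.13901 = 0.55605.

0.5560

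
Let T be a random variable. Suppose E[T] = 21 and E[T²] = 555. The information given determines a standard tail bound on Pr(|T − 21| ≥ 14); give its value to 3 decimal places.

0.582

The first two moments determine the variance, so Chebyshev's inequality is the sharpest standard bound available.
Var(T) = E[T²] − (E[T])² = 555 − 441 = 114.
Chebyshev's inequality: Pr(|T − μ| ≥ t) ≤ Var(T)/t² = 114/196 = 0.5816.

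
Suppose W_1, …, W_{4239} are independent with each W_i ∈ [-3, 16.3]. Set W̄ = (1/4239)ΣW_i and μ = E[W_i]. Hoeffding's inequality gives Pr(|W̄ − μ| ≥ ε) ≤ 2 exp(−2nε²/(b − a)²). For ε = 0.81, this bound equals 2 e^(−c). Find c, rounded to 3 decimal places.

14.933

c = 2nε²/(b − a)² = 2·4239·0.81² / 19.3² = 14.9331.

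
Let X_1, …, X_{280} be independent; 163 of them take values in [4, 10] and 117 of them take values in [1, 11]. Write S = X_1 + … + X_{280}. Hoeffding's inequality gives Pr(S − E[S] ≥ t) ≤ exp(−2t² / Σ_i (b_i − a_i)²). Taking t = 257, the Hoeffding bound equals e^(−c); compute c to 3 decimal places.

Σ(b_i − a_i)² = 163·6² + 117·10² = 17568.
c = 2t² / 17568 = 2·257² / 17568 = 7.5192.

7.519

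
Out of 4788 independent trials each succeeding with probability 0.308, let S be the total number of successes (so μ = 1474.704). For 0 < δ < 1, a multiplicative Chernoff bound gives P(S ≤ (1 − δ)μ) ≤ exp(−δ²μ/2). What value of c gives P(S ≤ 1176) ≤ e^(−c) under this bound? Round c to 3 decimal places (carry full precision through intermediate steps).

Write 1176 = (1 − δ)μ, so δ = 1 − 1176/1474.704 = 0.2025518…
Then the exponent is δ²μ/2 = (μ − 1176)²/(2μ) = 30.251522.

30.252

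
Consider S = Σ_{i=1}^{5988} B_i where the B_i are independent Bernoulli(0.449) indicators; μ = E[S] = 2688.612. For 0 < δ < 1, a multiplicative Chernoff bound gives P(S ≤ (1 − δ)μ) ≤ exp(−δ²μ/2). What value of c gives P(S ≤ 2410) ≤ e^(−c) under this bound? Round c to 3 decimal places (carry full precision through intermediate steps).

Write 2410 = (1 − δ)μ, so δ = 1 − 2410/2688.612 = 0.1036267…
Then the exponent is δ²μ/2 = (μ − 2410)²/(2μ) = 14.435822.

14.436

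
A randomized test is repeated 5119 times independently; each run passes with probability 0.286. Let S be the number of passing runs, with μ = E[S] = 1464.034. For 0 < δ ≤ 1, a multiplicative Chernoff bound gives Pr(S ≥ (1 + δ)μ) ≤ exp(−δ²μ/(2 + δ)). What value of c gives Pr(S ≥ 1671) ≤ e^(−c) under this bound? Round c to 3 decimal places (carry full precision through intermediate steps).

Write 1671 = (1 + δ)μ, so δ = 1671/1464.034 − 1 = 0.1413669…
Then the exponent is δ²μ/(2 + δ) = (1671 − μ)² / (μ·(2 + δ)) = 13.663305.

13.663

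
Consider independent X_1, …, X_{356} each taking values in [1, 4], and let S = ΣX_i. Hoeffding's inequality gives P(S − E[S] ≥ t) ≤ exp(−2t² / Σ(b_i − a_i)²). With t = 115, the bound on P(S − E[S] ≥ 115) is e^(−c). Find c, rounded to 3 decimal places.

Σ(b_i − a_i)² = 356·(3)² = 3204.
c = 2t²/3204 = 2·115²/3204 = 8.2553.

8.255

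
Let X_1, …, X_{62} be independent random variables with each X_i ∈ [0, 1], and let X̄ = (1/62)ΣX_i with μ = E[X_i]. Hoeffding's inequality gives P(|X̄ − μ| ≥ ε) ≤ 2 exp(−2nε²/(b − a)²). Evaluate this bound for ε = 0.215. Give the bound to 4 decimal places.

0.0065

Exponent: 2nε²/(b − a)² = 2·62·0.215² / 1² = 5.73190.
Bound = 2·exp(−5.73190) = 0.00648.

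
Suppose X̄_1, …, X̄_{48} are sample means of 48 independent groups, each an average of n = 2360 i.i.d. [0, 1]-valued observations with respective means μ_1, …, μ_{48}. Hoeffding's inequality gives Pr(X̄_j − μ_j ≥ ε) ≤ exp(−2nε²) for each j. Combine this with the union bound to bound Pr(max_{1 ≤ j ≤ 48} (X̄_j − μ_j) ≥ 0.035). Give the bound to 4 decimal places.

Per-experiment Hoeffding bound: exp(−2·2360·0.035²) = exp(−5.78200) = 0.0030825.
Union bound over 48 events: 48·0.0030825 = 0.14796.

0.1480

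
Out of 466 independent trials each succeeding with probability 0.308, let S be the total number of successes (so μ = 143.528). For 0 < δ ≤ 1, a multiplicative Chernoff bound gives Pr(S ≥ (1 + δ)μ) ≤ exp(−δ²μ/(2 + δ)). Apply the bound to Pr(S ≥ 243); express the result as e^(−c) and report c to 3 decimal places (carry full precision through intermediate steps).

25.599

Write 243 = (1 + δ)μ, so δ = 243/143.528 − 1 = 0.6930494…
Then the exponent is δ²μ/(2 + δ) = (243 − μ)² / (μ·(2 + δ)) = 25.598867.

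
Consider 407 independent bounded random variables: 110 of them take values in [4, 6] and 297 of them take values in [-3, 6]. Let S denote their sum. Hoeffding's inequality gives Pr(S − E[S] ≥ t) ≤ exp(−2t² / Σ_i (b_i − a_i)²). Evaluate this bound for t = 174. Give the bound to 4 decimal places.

Σ(b_i − a_i)² = 110·2² + 297·9² = 24497.
Exponent = 2·174² / 24497 = 2.47181.
Bound = exp(−2.47181) = 0.08443.

0.0844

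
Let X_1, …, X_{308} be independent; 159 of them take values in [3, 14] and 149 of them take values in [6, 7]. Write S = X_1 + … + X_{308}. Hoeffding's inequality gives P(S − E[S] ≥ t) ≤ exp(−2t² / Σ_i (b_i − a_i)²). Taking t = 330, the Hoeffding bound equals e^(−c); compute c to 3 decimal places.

Σ(b_i − a_i)² = 159·11² + 149·1² = 19388.
c = 2t² / 19388 = 2·330² / 19388 = 11.2338.

11.234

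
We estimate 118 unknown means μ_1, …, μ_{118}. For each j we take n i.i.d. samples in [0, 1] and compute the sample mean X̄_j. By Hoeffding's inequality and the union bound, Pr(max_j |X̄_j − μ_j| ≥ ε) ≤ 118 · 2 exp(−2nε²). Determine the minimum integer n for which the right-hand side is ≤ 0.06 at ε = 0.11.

343

Need 2·118·exp(−2nε²) ≤ 0.06, i.e. exp(−2nε²) ≤ 0.06/236.
So 2nε² ≥ ln(236/0.06) = 8.277243.
Hence n ≥ 8.277243/(2·0.11²) = 342.035.
The smallest integer n is 343.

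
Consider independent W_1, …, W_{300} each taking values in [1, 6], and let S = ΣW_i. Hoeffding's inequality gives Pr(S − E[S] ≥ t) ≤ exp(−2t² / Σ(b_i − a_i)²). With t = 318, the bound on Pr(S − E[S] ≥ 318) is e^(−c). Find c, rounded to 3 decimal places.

Σ(b_i − a_i)² = 300·(5)² = 7500.
c = 2t²/7500 = 2·318²/7500 = 26.9664.

26.966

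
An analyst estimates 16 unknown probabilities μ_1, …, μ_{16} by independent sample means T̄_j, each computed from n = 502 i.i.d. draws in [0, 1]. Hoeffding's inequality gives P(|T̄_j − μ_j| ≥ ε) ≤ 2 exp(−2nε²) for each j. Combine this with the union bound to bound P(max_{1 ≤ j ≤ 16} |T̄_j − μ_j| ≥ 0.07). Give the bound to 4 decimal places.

0.2337

Per-experiment Hoeffding bound: 2·exp(−2·502·0.07²) = 2·exp(−4.91960) = 0.014604.
Union bound over 16 events: 16·0.014604 = 0.23367.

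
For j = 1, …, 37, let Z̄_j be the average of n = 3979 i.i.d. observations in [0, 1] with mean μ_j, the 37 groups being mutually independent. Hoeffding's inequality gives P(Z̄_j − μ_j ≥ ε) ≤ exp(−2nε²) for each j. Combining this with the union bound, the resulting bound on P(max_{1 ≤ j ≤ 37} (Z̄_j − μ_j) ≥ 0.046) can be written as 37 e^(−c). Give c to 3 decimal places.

Union bound over the 37 events: P(max_{1 ≤ j ≤ 37} (Z̄_j − μ_j) ≥ 0.046) ≤ 37·exp(−2nε²) = 37 exp(−2·3979·0.046²).
So c = 2·3979·0.046² = 16.8391.

16.839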